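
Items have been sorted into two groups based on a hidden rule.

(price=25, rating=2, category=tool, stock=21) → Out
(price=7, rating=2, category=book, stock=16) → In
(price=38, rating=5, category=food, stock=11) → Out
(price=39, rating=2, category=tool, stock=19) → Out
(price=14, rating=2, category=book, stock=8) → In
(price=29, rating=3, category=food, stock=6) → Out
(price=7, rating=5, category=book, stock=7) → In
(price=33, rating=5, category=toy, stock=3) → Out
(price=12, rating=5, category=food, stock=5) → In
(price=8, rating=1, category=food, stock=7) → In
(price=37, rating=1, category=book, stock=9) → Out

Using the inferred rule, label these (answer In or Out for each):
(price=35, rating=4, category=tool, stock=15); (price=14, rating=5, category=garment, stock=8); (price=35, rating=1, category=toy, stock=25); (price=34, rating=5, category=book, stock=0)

Out, In, Out, Out

The common property of the 'In' items is: price ≤ 14. No 'Out' item has it.
(price=35, rating=4, category=tool, stock=15): price = 35 — does not pass, so Out.
(price=14, rating=5, category=garment, stock=8): price = 14 — matches, so In.
(price=35, rating=1, category=toy, stock=25): price = 35 — does not pass, so Out.
(price=34, rating=5, category=book, stock=0): price = 34 — does not pass, so Out.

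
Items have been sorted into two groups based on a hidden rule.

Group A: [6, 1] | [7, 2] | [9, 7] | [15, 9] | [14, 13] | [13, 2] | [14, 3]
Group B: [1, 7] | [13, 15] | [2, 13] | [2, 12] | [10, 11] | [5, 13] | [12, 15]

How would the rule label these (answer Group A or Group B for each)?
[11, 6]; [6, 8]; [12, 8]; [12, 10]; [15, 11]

A rule that fits every label: first > second — true of each 'Group A' example, false of each 'Group B' one.

Group A, Group B, Group A, Group A, Group A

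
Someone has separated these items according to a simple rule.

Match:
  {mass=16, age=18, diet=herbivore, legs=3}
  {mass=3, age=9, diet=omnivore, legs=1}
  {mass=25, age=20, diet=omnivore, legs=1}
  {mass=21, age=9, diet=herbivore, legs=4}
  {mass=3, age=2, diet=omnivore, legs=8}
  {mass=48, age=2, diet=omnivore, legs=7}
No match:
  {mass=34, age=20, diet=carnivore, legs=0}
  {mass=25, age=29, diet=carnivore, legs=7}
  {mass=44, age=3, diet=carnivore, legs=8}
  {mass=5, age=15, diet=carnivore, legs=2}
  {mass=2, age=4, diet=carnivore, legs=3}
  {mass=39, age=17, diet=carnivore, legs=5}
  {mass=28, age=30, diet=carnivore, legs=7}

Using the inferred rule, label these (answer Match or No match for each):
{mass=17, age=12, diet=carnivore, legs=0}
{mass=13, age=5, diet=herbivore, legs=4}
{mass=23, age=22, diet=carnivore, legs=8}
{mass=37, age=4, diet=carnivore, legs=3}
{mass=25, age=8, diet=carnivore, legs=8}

'Match' ⟺ diet is not carnivore.

No match, Match, No match, No match, No match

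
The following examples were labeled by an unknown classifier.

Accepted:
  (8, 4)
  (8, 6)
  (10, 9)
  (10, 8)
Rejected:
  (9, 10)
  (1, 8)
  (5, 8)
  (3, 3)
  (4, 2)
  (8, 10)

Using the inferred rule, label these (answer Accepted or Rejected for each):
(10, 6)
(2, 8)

Accepted, Rejected

The distinguishing property — first > second AND sum ≥ 9 — holds for all the 'Accepted' cases and none of the 'Rejected' cases.
(10, 6): 10 > 6, 10+6 = 16, fits → Accepted.
(2, 8): 2 < 8, 2+8 = 10, does not satisfy this → Rejected.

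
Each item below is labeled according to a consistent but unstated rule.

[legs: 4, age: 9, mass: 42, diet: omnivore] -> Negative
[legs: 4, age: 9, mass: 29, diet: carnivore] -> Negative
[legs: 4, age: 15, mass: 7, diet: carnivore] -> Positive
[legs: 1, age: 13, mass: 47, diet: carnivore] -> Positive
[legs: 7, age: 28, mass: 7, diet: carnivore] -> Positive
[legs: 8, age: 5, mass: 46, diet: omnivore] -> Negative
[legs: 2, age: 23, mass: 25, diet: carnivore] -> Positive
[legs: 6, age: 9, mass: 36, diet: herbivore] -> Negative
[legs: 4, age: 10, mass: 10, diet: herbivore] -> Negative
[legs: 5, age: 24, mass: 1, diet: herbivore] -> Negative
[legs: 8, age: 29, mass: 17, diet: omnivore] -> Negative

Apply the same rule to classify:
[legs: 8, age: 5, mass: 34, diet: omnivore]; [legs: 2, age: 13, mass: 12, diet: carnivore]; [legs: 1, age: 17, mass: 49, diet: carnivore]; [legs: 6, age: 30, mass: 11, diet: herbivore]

A rule that fits every label: diet is carnivore AND age ≥ 10 — true of each 'Positive' example, false of each 'Negative' one.
[legs: 8, age: 5, mass: 34, diet: omnivore]: diet is omnivore, age = 5 — fails the rule, so Negative.
[legs: 2, age: 13, mass: 12, diet: carnivore]: diet is carnivore, age = 13 — fits, so Positive.
[legs: 1, age: 17, mass: 49, diet: carnivore]: diet is carnivore, age = 17 — fits, so Positive.
[legs: 6, age: 30, mass: 11, diet: herbivore]: diet is herbivore, age = 30 — fails the rule, so Negative.

Negative, Positive, Positive, Negative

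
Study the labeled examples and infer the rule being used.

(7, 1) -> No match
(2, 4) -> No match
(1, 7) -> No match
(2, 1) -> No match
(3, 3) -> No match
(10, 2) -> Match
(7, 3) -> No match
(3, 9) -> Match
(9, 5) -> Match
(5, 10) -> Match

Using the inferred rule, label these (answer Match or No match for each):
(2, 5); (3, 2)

'Match' ⟺ sum ≥ 12.
(2, 5): 2+5 = 7, does not satisfy this → No match.
(3, 2): 3+2 = 5, does not satisfy this → No match.

No match, No match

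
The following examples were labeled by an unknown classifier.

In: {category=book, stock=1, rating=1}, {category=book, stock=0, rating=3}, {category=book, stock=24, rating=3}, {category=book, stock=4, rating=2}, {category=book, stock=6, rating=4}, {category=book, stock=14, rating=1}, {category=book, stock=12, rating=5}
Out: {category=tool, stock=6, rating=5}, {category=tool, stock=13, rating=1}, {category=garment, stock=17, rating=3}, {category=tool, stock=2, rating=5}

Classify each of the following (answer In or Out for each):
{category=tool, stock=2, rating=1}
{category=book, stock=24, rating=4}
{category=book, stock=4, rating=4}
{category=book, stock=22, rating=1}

Out, In, In, In

Comparing the two groups points to one rule — category is book.
{category=tool, stock=2, rating=1} → category is tool → Out.
{category=book, stock=24, rating=4} → category is book → In.
{category=book, stock=4, rating=4} → category is book → In.
{category=book, stock=22, rating=1} → category is book → In.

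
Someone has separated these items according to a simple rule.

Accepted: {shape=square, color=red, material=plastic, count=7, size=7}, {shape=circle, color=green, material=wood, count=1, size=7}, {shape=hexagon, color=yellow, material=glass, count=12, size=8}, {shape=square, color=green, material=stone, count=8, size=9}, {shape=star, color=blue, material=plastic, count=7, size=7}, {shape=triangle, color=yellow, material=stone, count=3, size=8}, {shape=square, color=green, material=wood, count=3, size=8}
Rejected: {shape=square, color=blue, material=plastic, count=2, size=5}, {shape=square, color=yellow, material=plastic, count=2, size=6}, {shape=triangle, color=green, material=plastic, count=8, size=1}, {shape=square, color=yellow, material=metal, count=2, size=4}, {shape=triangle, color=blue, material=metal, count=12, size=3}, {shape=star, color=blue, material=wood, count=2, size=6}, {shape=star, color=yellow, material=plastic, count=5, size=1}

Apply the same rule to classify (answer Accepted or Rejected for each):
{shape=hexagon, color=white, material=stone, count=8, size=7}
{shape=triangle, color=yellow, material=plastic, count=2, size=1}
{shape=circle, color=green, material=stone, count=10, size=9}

One predicate separates the groups cleanly: size ≥ 7.
{shape=hexagon, color=white, material=stone, count=8, size=7} — size = 7, hence Accepted.
{shape=triangle, color=yellow, material=plastic, count=2, size=1} — size = 1, hence Rejected.
{shape=circle, color=green, material=stone, count=10, size=9} — size = 9, hence Accepted.

Accepted, Rejected, Accepted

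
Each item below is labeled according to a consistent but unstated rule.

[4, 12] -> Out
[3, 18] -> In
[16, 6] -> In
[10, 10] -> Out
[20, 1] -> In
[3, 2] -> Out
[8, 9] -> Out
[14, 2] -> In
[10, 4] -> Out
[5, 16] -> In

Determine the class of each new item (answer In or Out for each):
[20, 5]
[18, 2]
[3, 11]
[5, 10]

Every 'In' example satisfies: max ≥ 14. None of the 'Out' examples do.
[20, 5]: In (max 20).
[18, 2]: In (max 18).
[3, 11]: Out (max 11).
[5, 10]: Out (max 10).

In, In, Out, Out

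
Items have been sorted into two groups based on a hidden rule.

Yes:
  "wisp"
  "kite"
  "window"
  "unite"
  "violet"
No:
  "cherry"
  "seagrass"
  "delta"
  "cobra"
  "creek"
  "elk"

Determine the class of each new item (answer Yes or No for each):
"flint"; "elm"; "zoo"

Yes, No, No

Rule: contains 'i'. This holds for each 'Yes' example and fails for each 'No' one.
"flint": Yes (has 'i'). "elm": No (no 'i'). "zoo": No (no 'i').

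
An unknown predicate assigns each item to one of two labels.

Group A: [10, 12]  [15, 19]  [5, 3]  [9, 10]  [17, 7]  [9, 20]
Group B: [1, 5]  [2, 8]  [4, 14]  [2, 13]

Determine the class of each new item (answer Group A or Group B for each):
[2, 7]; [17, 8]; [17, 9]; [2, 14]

Group B, Group A, Group A, Group B

The classifier is using: first ≥ 5.
[2, 7]: first 2, doesn't match → Group B.
[17, 8]: first 17, meets the rule → Group A.
[17, 9]: first 17, meets the rule → Group A.
[2, 14]: first 2, doesn't match → Group B.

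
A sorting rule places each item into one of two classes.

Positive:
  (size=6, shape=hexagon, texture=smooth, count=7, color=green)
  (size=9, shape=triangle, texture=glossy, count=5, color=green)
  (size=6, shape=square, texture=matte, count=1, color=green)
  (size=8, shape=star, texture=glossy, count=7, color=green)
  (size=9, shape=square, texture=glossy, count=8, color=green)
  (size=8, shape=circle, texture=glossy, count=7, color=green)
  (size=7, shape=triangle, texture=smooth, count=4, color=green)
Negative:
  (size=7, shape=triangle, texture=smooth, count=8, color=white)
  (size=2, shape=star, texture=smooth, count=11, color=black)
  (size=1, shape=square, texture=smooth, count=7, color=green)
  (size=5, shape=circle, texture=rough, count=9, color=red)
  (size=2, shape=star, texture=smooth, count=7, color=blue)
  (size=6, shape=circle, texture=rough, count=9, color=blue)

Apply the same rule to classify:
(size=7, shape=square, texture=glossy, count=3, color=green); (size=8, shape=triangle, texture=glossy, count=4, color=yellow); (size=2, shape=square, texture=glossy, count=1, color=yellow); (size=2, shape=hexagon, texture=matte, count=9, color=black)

Positive, Negative, Negative, Negative

'Positive' ⟺ color is green AND size ≥ 2.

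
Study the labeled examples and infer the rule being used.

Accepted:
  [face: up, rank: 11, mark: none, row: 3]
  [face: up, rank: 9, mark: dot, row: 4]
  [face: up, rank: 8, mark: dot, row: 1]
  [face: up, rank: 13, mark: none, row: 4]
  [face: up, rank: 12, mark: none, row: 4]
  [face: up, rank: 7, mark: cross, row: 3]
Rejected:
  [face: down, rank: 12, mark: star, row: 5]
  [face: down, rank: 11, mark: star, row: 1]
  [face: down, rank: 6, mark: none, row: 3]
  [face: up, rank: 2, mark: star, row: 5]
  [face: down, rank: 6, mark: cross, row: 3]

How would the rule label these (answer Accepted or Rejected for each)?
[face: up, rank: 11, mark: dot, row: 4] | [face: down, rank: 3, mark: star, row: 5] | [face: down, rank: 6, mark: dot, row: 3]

A rule that fits every label: face is up AND row ≤ 4 — true of each 'Accepted' example, false of each 'Rejected' one.
[face: up, rank: 11, mark: dot, row: 4]: Accepted (face is up, row = 4).
[face: down, rank: 3, mark: star, row: 5]: Rejected (face is down, row = 5).
[face: down, rank: 6, mark: dot, row: 3]: Rejected (face is down, row = 3).

Accepted, Rejected, Rejected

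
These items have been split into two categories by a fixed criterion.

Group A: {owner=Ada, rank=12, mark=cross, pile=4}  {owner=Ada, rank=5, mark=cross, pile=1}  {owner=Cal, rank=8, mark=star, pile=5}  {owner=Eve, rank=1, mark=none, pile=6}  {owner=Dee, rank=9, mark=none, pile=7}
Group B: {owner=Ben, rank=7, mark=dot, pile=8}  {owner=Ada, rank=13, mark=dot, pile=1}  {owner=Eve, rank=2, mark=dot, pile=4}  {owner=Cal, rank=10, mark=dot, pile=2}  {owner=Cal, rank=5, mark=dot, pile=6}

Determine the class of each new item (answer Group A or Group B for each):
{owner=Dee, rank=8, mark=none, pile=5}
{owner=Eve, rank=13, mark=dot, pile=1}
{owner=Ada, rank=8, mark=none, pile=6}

One predicate separates the groups cleanly: mark is not dot.
{owner=Dee, rank=8, mark=none, pile=5} — mark is none, hence Group A. {owner=Eve, rank=13, mark=dot, pile=1} — mark is dot, hence Group B. {owner=Ada, rank=8, mark=none, pile=6} — mark is none, hence Group A.

Group A, Group B, Group A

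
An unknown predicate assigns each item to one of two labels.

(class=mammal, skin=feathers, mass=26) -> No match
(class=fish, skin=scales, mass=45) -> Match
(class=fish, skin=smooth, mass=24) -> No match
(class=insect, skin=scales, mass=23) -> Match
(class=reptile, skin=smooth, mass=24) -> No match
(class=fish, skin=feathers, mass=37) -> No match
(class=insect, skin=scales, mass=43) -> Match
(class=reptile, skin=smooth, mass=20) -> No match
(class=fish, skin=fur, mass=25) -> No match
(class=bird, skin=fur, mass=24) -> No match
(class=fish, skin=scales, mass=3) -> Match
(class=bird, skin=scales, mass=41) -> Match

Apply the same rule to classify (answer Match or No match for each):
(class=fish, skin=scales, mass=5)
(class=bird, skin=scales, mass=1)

Checking candidate rules against both groups, what survives is: skin is scales.
(class=fish, skin=scales, mass=5): skin is scales — passes, so Match. (class=bird, skin=scales, mass=1): skin is scales — passes, so Match.

Match, Match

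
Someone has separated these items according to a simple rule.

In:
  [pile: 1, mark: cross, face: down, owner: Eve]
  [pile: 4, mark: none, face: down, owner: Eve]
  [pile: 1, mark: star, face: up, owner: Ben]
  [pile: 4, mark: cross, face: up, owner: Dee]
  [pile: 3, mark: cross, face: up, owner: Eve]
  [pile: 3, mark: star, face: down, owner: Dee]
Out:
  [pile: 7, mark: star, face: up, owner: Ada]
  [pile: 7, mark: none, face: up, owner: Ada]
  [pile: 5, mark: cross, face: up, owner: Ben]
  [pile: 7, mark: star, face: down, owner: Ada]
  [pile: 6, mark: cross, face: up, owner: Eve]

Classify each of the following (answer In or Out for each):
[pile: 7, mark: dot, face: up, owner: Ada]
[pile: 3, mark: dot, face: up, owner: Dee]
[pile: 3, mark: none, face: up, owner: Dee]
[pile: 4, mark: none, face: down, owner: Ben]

Out, In, In, In

Every 'In' example satisfies: pile ≤ 4. None of the 'Out' examples do.
[pile: 7, mark: dot, face: up, owner: Ada]: pile = 7, fails this test → Out. [pile: 3, mark: dot, face: up, owner: Dee]: pile = 3, matches → In. [pile: 3, mark: none, face: up, owner: Dee]: pile = 3, matches → In. [pile: 4, mark: none, face: down, owner: Ben]: pile = 4, matches → In.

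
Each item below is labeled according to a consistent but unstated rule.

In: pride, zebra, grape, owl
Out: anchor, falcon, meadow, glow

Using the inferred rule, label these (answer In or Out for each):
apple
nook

In, Out

Rule: odd length. This holds for each 'In' example and fails for each 'Out' one.
apple: In (length 5).
nook: Out (length 4).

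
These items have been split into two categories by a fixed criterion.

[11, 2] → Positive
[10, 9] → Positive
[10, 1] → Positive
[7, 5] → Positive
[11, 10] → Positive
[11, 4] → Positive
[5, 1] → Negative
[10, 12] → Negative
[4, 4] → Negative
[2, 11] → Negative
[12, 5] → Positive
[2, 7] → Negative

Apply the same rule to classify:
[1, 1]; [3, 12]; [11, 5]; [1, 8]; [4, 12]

All 'Positive' examples share one property — first > second AND sum ≥ 8 — and every 'Negative' example lacks it.
Negative: [1, 1], since 1 = 1, 1+1 = 2. Negative: [3, 12], since 3 < 12, 3+12 = 15. Positive: [11, 5], since 11 > 5, 11+5 = 16. Negative: [1, 8], since 1 < 8, 1+8 = 9. Negative: [4, 12], since 4 < 12, 4+12 = 16.

Negative, Negative, Positive, Negative, Negative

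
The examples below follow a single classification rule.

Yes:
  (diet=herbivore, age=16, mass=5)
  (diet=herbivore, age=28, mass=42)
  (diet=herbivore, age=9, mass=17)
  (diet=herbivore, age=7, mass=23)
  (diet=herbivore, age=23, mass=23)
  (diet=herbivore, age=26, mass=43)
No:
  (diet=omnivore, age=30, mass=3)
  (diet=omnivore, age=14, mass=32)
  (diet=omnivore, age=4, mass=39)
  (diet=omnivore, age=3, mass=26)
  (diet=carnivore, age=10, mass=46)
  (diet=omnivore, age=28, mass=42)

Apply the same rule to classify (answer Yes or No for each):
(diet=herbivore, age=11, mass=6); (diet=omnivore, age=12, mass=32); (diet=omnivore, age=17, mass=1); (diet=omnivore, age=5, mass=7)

Yes, No, No, No

The classifier is using: diet is herbivore.
(diet=herbivore, age=11, mass=6): diet is herbivore, meets the rule → Yes. (diet=omnivore, age=12, mass=32): diet is omnivore, does not pass → No. (diet=omnivore, age=17, mass=1): diet is omnivore, does not pass → No. (diet=omnivore, age=5, mass=7): diet is omnivore, does not pass → No.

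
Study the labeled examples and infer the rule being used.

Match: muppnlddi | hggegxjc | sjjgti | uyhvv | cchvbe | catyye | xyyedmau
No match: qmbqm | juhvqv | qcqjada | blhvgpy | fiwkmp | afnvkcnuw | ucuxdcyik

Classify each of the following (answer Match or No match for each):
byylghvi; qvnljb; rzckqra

Match, No match, No match

Looking at the examples, the only property every 'Match' case has and every 'No match' case lacks is: has a double letter.
byylghvi — 'yy' doubled, hence Match.
qvnljb — no doubled letter, hence No match.
rzckqra — no doubled letter, hence No match.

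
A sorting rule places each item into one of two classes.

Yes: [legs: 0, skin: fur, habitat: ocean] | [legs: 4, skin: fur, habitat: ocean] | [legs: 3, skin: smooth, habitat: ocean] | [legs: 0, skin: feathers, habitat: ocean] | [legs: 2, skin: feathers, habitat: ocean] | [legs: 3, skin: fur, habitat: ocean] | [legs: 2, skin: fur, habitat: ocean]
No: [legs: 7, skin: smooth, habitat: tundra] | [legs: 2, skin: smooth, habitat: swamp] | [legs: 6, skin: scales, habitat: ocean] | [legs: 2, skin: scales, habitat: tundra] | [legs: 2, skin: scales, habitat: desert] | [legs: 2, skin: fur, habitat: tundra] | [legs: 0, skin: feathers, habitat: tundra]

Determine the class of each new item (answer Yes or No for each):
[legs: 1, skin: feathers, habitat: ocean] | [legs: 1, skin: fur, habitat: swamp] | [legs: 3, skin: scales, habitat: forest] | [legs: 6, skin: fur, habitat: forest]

Yes, No, No, No

One predicate separates the groups cleanly: habitat is ocean AND legs ≤ 4.
[legs: 1, skin: feathers, habitat: ocean] → habitat is ocean, legs = 1 → Yes.
[legs: 1, skin: fur, habitat: swamp] → habitat is swamp, legs = 1 → No.
[legs: 3, skin: scales, habitat: forest] → habitat is forest, legs = 3 → No.
[legs: 6, skin: fur, habitat: forest] → habitat is forest, legs = 6 → No.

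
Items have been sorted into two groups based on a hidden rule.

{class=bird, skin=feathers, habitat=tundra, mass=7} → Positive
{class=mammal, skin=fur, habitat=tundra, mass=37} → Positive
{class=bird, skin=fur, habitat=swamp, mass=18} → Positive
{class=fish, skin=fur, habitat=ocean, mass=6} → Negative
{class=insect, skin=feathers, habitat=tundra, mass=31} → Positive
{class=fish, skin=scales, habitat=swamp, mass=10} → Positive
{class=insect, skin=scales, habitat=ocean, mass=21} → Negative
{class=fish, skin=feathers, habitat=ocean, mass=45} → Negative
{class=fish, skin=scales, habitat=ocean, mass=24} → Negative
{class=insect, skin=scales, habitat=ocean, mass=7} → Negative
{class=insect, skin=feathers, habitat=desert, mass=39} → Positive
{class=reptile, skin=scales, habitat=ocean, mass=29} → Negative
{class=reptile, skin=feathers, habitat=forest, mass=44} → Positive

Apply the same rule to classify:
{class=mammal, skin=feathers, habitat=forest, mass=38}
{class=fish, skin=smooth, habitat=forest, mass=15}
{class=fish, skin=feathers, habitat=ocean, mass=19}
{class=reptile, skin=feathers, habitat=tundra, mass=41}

Positive, Positive, Negative, Positive

One predicate separates the groups cleanly: habitat is not ocean.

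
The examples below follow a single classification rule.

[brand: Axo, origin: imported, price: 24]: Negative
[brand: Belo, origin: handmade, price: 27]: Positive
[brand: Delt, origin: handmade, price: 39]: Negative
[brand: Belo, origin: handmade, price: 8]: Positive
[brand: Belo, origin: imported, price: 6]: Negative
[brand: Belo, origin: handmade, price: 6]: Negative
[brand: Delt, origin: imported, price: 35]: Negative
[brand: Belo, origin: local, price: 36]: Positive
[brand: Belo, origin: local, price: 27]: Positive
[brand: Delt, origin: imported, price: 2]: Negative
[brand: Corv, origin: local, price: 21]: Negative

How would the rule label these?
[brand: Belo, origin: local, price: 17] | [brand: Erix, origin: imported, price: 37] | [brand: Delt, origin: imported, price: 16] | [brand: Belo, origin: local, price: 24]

Positive, Negative, Negative, Positive

One predicate separates the groups cleanly: brand is Belo AND price ≥ 8.
[brand: Belo, origin: local, price: 17] — brand is Belo, price = 17, hence Positive. [brand: Erix, origin: imported, price: 37] — brand is Erix, price = 37, hence Negative. [brand: Delt, origin: imported, price: 16] — brand is Delt, price = 16, hence Negative. [brand: Belo, origin: local, price: 24] — brand is Belo, price = 24, hence Positive.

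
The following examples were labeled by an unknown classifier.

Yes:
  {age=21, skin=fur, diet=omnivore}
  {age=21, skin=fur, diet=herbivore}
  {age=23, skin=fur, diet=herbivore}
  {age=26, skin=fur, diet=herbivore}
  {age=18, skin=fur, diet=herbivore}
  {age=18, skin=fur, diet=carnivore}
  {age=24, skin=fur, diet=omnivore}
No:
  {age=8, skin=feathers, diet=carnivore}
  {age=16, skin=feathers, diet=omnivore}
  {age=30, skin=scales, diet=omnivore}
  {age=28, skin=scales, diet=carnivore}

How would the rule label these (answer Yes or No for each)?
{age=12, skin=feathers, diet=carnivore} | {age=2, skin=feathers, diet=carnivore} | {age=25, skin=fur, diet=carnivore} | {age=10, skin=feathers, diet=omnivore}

No, No, Yes, No

Comparing the two groups points to one rule — skin is fur.
{age=12, skin=feathers, diet=carnivore} → skin is feathers → No. {age=2, skin=feathers, diet=carnivore} → skin is feathers → No. {age=25, skin=fur, diet=carnivore} → skin is fur → Yes. {age=10, skin=feathers, diet=omnivore} → skin is feathers → No.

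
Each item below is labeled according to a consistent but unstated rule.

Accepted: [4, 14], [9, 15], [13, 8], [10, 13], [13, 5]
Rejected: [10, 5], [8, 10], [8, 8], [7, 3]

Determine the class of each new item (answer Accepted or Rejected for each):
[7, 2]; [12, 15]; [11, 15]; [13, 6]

'Accepted' ⟺ max ≥ 13.
[7, 2] → max 7 → Rejected. [12, 15] → max 15 → Accepted. [11, 15] → max 15 → Accepted. [13, 6] → max 13 → Accepted.

Rejected, Accepted, Accepted, Accepted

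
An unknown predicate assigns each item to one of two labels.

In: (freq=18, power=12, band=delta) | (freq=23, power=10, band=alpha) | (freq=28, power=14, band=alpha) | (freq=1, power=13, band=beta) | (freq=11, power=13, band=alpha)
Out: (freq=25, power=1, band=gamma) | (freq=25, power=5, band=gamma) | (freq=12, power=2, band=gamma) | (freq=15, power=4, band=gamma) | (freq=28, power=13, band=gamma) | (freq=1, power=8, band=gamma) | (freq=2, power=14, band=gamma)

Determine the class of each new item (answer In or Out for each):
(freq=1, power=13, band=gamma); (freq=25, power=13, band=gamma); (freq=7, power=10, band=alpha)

Rule: band is not gamma. This holds for each 'In' example and fails for each 'Out' one.
(freq=1, power=13, band=gamma) → band is gamma → Out. (freq=25, power=13, band=gamma) → band is gamma → Out. (freq=7, power=10, band=alpha) → band is alpha → In.

Out, Out, In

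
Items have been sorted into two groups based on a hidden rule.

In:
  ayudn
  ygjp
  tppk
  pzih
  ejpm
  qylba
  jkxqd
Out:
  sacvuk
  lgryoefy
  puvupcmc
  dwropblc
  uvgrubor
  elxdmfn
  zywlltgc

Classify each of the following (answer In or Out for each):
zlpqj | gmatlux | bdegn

The classifier is using: length ≤ 5.
In: zlpqj, since length 5.
Out: gmatlux, since length 7.
In: bdegn, since length 5.

In, Out, In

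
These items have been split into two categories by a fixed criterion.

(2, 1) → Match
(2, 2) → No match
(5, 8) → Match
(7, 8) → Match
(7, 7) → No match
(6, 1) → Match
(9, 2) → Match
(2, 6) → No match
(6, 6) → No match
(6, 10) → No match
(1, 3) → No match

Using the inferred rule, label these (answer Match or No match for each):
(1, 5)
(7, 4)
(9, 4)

No match, Match, Match

Every 'Match' example satisfies: sum is odd. None of the 'No match' examples do.
(1, 5): 1+5 = 6 — lacks this property, so No match. (7, 4): 7+4 = 11 — fits, so Match. (9, 4): 9+4 = 13 — fits, so Match.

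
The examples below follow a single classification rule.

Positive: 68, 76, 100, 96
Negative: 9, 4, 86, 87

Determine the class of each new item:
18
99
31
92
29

The simplest hypothesis consistent with all the labels is: multiple of 4 AND at least 9.
18: 18 = 4·4 + 2, 18 ≥ 9 — lacks this property, so Negative.
99: 99 = 4·24 + 3, 99 ≥ 9 — lacks this property, so Negative.
31: 31 = 4·7 + 3, 31 ≥ 9 — lacks this property, so Negative.
92: 92 = 4·23, 92 ≥ 9 — checks out, so Positive.
29: 29 = 4·7 + 1, 29 ≥ 9 — lacks this property, so Negative.

Negative, Negative, Negative, Positive, Negative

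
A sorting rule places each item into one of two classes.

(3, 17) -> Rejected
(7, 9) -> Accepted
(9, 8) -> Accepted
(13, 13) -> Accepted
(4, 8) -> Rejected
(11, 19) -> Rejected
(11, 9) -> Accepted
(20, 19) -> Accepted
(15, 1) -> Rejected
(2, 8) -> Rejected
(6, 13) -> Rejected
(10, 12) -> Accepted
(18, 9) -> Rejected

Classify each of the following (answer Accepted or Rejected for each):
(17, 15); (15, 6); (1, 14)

All 'Accepted' examples share one property — |first − second| ≤ 2 — and every 'Rejected' example lacks it.

Accepted, Rejected, Rejected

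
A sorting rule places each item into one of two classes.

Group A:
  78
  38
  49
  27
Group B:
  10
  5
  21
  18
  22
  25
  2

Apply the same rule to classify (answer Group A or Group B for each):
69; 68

The classifier is using: at least 27.
69: Group A (69 ≥ 27). 68: Group A (68 ≥ 27).

Group A, Group A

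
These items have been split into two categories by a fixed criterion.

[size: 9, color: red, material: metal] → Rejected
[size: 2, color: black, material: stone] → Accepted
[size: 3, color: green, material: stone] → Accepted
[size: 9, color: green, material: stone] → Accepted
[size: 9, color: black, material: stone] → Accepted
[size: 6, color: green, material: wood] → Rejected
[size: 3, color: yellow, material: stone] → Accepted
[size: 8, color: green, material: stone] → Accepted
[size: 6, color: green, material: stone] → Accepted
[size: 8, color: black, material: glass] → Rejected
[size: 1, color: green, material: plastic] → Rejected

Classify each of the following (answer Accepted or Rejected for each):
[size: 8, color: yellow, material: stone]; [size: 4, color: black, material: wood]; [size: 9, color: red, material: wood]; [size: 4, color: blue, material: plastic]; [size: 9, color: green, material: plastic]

Accepted, Rejected, Rejected, Rejected, Rejected

The simplest hypothesis consistent with all the labels is: material is stone.
[size: 8, color: yellow, material: stone] → material is stone → Accepted. [size: 4, color: black, material: wood] → material is wood → Rejected. [size: 9, color: red, material: wood] → material is wood → Rejected. [size: 4, color: blue, material: plastic] → material is plastic → Rejected. [size: 9, color: green, material: plastic] → material is plastic → Rejected.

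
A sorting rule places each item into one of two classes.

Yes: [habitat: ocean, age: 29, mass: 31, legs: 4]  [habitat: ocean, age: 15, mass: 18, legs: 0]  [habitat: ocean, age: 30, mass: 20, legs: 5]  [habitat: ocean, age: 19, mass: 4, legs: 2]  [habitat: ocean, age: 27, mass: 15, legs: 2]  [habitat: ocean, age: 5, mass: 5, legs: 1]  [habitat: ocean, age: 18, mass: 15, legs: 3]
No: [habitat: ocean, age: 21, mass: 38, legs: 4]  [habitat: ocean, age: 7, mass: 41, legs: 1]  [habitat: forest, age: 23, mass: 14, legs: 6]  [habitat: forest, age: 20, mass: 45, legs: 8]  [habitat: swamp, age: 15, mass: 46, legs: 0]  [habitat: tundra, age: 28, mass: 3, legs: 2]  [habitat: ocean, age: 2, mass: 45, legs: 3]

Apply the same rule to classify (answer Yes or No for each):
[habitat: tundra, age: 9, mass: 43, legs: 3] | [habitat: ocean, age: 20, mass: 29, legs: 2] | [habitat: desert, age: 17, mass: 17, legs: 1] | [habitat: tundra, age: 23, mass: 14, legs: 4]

No, Yes, No, No

'Yes' ⟺ habitat is ocean AND mass ≤ 31.
[habitat: tundra, age: 9, mass: 43, legs: 3] → habitat is tundra, mass = 43 → No.
[habitat: ocean, age: 20, mass: 29, legs: 2] → habitat is ocean, mass = 29 → Yes.
[habitat: desert, age: 17, mass: 17, legs: 1] → habitat is desert, mass = 17 → No.
[habitat: tundra, age: 23, mass: 14, legs: 4] → habitat is tundra, mass = 14 → No.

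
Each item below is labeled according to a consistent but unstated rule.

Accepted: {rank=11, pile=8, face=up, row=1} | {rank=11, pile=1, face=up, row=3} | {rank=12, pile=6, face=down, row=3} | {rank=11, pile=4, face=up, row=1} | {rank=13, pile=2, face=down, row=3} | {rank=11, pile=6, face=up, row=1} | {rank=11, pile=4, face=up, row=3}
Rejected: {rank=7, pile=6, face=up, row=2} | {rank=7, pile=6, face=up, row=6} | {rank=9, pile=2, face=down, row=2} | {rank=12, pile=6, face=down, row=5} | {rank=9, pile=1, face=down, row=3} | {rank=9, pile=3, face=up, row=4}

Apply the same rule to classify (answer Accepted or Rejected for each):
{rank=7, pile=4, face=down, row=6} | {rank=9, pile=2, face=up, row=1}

Rule: row ≤ 3 AND rank ≥ 11. This holds for each 'Accepted' example and fails for each 'Rejected' one.
{rank=7, pile=4, face=down, row=6} — row = 6, rank = 7, hence Rejected. {rank=9, pile=2, face=up, row=1} — row = 1, rank = 9, hence Rejected.

Rejected, Rejected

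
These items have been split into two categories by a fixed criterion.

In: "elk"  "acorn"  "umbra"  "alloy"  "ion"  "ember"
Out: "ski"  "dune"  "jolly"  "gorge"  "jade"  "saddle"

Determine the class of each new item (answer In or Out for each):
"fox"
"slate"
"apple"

The distinguishing property — starts with a vowel — holds for all the 'In' cases and none of the 'Out' cases.
"fox" → starts with 'f' → Out.
"slate" → starts with 's' → Out.
"apple" → starts with 'a' → In.

Out, Out, In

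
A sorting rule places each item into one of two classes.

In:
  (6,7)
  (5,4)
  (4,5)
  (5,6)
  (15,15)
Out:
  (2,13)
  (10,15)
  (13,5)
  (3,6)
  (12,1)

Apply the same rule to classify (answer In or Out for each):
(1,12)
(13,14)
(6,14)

Out, In, Out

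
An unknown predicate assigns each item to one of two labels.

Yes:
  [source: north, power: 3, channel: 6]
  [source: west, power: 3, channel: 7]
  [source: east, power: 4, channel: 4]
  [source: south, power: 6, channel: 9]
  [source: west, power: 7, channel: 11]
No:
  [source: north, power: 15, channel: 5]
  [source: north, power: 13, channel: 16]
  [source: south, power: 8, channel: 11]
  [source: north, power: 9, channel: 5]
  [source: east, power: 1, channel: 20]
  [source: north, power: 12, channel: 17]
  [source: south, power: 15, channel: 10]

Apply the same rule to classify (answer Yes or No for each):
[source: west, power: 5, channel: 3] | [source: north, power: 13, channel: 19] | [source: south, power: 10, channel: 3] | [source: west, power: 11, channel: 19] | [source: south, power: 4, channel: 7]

Yes, No, No, No, Yes

The classifier is using: power ≥ 3 AND power ≤ 7.
Yes: [source: west, power: 5, channel: 3], since power = 5.
No: [source: north, power: 13, channel: 19], since power = 13.
No: [source: south, power: 10, channel: 3], since power = 10.
No: [source: west, power: 11, channel: 19], since power = 11.
Yes: [source: south, power: 4, channel: 7], since power = 4.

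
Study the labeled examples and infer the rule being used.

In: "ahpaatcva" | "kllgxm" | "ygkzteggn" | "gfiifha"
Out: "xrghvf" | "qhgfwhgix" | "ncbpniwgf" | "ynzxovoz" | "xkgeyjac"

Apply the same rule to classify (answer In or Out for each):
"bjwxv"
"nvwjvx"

Out, Out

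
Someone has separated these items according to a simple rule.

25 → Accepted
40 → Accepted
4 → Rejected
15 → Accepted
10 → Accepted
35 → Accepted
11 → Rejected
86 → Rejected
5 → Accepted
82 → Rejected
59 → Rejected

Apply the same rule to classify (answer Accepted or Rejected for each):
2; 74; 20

Rejected, Rejected, Accepted

The common property of the 'Accepted' items is: multiple of 5. No 'Rejected' item has it.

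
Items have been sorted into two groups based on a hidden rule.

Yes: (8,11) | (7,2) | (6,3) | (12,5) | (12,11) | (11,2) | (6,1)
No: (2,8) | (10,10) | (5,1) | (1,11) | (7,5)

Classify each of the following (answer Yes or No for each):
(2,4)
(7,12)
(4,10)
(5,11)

No, Yes, No, No

The pattern is that an item is 'Yes' exactly when: sum is odd.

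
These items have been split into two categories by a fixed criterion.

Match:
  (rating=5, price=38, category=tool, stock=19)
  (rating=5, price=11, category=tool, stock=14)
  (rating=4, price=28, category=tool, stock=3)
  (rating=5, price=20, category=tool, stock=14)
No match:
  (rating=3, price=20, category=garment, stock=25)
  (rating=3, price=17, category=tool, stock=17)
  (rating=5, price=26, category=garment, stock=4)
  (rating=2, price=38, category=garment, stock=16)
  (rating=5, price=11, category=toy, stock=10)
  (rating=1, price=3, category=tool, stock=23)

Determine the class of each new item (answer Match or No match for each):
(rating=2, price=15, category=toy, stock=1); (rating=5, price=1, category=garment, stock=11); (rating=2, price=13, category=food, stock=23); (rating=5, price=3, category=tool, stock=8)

No match, No match, No match, Match

Rule: category is tool AND rating ≥ 4. This holds for each 'Match' example and fails for each 'No match' one.
(rating=2, price=15, category=toy, stock=1): category is toy, rating = 2, lacks this property → No match.
(rating=5, price=1, category=garment, stock=11): category is garment, rating = 5, lacks this property → No match.
(rating=2, price=13, category=food, stock=23): category is food, rating = 2, lacks this property → No match.
(rating=5, price=3, category=tool, stock=8): category is tool, rating = 5, checks out → Match.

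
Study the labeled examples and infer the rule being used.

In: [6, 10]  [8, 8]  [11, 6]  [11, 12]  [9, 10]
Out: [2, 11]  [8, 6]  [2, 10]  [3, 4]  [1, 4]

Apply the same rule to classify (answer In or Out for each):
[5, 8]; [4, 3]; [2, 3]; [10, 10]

A rule that fits every label: sum ≥ 16 — true of each 'In' example, false of each 'Out' one.
[5, 8]: 5+8 = 13, fails this test → Out.
[4, 3]: 4+3 = 7, fails this test → Out.
[2, 3]: 2+3 = 5, fails this test → Out.
[10, 10]: 10+10 = 20, fits → In.

Out, Out, Out, In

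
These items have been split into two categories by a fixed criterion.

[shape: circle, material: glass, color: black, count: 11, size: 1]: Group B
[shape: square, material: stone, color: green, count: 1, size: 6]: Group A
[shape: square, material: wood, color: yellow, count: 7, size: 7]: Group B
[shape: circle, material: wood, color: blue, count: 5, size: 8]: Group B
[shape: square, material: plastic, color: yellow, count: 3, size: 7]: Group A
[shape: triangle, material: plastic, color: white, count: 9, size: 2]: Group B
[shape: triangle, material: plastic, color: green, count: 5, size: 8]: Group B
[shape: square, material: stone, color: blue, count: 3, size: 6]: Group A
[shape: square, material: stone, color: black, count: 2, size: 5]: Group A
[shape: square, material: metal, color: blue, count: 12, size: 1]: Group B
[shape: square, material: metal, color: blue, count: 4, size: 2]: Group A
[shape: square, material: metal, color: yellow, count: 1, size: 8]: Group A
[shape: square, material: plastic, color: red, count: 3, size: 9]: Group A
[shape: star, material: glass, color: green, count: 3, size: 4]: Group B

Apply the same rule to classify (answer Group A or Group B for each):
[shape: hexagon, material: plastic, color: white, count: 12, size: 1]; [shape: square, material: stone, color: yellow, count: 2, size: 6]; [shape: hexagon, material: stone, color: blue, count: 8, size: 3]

Group B, Group A, Group B

The classifier is using: shape is square AND count ≤ 4.
[shape: hexagon, material: plastic, color: white, count: 12, size: 1]: shape is hexagon, count = 12, lacks this property → Group B.
[shape: square, material: stone, color: yellow, count: 2, size: 6]: shape is square, count = 2, fits → Group A.
[shape: hexagon, material: stone, color: blue, count: 8, size: 3]: shape is hexagon, count = 8, lacks this property → Group B.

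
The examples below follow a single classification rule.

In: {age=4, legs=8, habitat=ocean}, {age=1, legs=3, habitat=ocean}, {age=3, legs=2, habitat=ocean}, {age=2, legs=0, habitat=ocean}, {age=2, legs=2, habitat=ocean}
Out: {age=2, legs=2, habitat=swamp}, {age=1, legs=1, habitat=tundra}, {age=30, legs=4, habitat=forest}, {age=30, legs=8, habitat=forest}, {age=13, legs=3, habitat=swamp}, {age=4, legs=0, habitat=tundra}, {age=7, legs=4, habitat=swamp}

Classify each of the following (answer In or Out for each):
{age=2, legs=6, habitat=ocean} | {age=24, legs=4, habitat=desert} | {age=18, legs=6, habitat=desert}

In, Out, Out

'In' ⟺ habitat is ocean.
{age=2, legs=6, habitat=ocean}: habitat is ocean — satisfies this, so In.
{age=24, legs=4, habitat=desert}: habitat is desert — doesn't match, so Out.
{age=18, legs=6, habitat=desert}: habitat is desert — doesn't match, so Out.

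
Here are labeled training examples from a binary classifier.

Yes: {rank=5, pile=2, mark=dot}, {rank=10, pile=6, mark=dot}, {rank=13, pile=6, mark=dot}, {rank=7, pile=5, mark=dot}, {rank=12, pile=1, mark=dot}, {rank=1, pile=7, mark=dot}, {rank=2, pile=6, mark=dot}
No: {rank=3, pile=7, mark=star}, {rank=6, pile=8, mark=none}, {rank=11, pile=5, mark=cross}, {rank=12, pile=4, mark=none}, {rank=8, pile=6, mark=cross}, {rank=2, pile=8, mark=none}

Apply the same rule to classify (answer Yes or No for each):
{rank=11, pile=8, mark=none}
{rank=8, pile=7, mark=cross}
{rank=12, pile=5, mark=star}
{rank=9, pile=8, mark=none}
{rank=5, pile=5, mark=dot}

No, No, No, No, Yes

The pattern is that an item is 'Yes' exactly when: mark is dot.
{rank=11, pile=8, mark=none} — mark is none, hence No.
{rank=8, pile=7, mark=cross} — mark is cross, hence No.
{rank=12, pile=5, mark=star} — mark is star, hence No.
{rank=9, pile=8, mark=none} — mark is none, hence No.
{rank=5, pile=5, mark=dot} — mark is dot, hence Yes.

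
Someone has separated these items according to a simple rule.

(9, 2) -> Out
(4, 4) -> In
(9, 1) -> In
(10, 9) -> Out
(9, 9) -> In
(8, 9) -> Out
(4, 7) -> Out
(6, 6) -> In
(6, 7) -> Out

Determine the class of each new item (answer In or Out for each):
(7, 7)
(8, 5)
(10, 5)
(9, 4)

In, Out, Out, Out

The classifier is using: sum is even.
In: (7, 7), since 7+7 = 14. Out: (8, 5), since 8+5 = 13. Out: (10, 5), since 10+5 = 15. Out: (9, 4), since 9+4 = 13.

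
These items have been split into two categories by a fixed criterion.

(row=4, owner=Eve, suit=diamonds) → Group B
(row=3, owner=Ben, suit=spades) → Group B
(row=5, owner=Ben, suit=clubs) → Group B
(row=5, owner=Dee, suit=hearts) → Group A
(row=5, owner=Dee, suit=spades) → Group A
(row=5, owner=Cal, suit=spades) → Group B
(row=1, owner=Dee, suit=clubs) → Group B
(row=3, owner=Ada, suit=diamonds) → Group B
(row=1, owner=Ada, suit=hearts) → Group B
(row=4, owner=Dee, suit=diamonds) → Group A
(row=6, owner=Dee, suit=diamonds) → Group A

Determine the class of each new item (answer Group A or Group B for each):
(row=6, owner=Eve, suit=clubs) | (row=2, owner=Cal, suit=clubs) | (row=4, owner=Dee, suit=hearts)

Group B, Group B, Group A

The simplest hypothesis consistent with all the labels is: owner is Dee AND row ≥ 3.
(row=6, owner=Eve, suit=clubs): owner is Eve, row = 6 — lacks this property, so Group B.
(row=2, owner=Cal, suit=clubs): owner is Cal, row = 2 — lacks this property, so Group B.
(row=4, owner=Dee, suit=hearts): owner is Dee, row = 4 — checks out, so Group A.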